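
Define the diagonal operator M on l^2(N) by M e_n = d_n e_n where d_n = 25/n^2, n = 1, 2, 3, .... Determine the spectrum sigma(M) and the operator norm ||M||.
sigma(M) = {25/n^2 : n ≥ 1} ∪ {0}; ||M|| = 25

A bounded diagonal operator on l^2 with diagonal entries d_n has spectrum equal to the closure of {d_n : n ≥ 1}: every d_n is an eigenvalue (with eigenvector e_n), so {d_n} ⊂ sigma(M); the spectrum is closed, so its closure is too; and for lambda not in the closure, (M - lambda I) has bounded inverse (the diagonal entries 1/(d_n - lambda) are bounded). For our sequence d_n = 25/n^2, n = 1, 2, 3, ...:
  - {d_n} = {25/n^2 : n ≥ 1}; the only limit point is 0
  - closure = {25/n^2 : n ≥ 1} ∪ {0}
For the norm: a diagonal operator has ||M|| = sup_n |d_n|. Here d_n = 25/n^2 is positive and decreasing, so sup_n |d_n| = d_1 = 25. So ||M|| = 25.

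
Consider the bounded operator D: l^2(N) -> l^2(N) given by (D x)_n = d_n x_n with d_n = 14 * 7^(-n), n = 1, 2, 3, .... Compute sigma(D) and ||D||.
sigma(D) = {14 * 7^(-n) : n ≥ 1} ∪ {0}; ||D|| = 2

A bounded diagonal operator on l^2 with diagonal entries d_n has spectrum equal to the closure of {d_n : n ≥ 1}: every d_n is an eigenvalue (with eigenvector e_n), so {d_n} ⊂ sigma(D); the spectrum is closed, so its closure is too; and for lambda not in the closure, (D - lambda I) has bounded inverse (the diagonal entries 1/(d_n - lambda) are bounded). For our sequence d_n = 14 * 7^(-n), n = 1, 2, 3, ...:
  - {d_n} = {14 * 7^(-n) : n ≥ 1}; the only limit point is 0
  - closure = {14 * 7^(-n) : n ≥ 1} ∪ {0}
For the norm: a diagonal operator has ||D|| = sup_n |d_n|. Here d_n = 14 * 7^(-n) is positive and decreasing, so sup_n |d_n| = d_1 = 14/7 = 2. So ||D|| = 2.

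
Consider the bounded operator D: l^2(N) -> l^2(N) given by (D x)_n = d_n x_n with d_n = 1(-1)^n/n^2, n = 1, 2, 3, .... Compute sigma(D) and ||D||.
sigma(D) = {1(-1)^n/n^2 : n ≥ 1} ∪ {0}; ||D|| = 1

A bounded diagonal operator on l^2 with diagonal entries d_n has spectrum equal to the closure of {d_n : n ≥ 1}: every d_n is an eigenvalue (with eigenvector e_n), so {d_n} ⊂ sigma(D); the spectrum is closed, so its closure is too; and for lambda not in the closure, (D - lambda I) has bounded inverse (the diagonal entries 1/(d_n - lambda) are bounded). For our sequence d_n = 1(-1)^n/n^2, n = 1, 2, 3, ...:
  - {d_n} = {1(-1)^n/n^2 : n ≥ 1}; the only limit point is 0
  - closure = {1(-1)^n/n^2 : n ≥ 1} ∪ {0}
For the norm: a diagonal operator has ||D|| = sup_n |d_n|. Here |d_n| = 1/n^2 is decreasing, so sup_n |d_n| = |d_1| = 1. So ||D|| = 1.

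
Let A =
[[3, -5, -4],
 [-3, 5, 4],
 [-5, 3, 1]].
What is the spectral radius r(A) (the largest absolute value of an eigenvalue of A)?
r(A) = (9 + sqrt(177))/2 ≈ 11.1521

The eigenvalues of A are the roots of its characteristic polynomial. With M = A (coefficients from the trace, the sum of principal 2x2 minors, and det A):
  p(λ) = det(λ I - M) = λ^3 - 9λ^2 - 24λ.
The constant term is 0, so λ = 0 is a root. Dividing out λ leaves p(λ) = λ(λ^2 - 9λ - 24). For λ^2 - 9λ - 24 the discriminant is 177. It is nonnegative but not a perfect square, so the roots are real and irrational: λ = (9 ± sqrt(177))/2 ≈ 11.1521, -2.1521.
Thus the eigenvalues (to 4 decimals) are 11.1521 (modulus 11.1521); -2.1521 (modulus 2.1521); 0 (modulus 0). The spectral radius is the largest modulus: r(A) = (9 + sqrt(177))/2 ≈ 11.1521. (Cross-check: r(A) ≤ ||A||_2 ≈ 11.2043; equality holds whenever A is normal, though it can also hold for some non-normal A.)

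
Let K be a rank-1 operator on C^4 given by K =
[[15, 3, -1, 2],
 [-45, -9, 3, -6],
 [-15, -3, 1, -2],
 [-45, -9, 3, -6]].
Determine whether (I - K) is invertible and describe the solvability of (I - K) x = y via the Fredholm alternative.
(I - K) is singular (det(I - K) = 0, i.e. 1 ∈ sigma(K)). (I - K) x = y is solvable iff y ⊥ ker((I - K)^*) = span{(15, 3, -1, 2)}, i.e. iff 15y_1 + 3y_2 - y_3 + 2y_4 = 0. When solvable, the solutions are x = y + c·(1, -3, -1, -3), c arbitrary (ker(I - K) = span{(1, -3, -1, -3)}, dimension 1).

K has rank 1, so it is an outer product K = u v^T: every row of K is a multiple of one row vector. Reading off the entries, u = (1, -3, -1, -3) and v = (15, 3, -1, 2) (row i of K equals u_i·v^T). A rank-one matrix u v^T satisfies K u = u (v·u) and kills the (3)-dimensional subspace v^⊥, so its characteristic polynomial is lambda^3 (lambda - v·u) with v·u = tr K = 1. Hence the eigenvalues of I - K are 1 (multiplicity 3) and 1 - (1) = 0, so det(I - K) = 0. (Direct check: I - K =
[[-14, -3, 1, -2],
 [45, 10, -3, 6],
 [15, 3, 0, 2],
 [45, 9, -3, 7]]
has determinant 0.) So 1 is an eigenvalue of K and (I - K) is not invertible. The finite-dimensional Fredholm alternative says: either (I - K) is invertible, or ker(I - K) ≠ {0} and then range(I - K) = ker((I - K)^*)^⊥, with dim ker(I - K) = dim ker((I - K)^*). We are in the second case, so we need both kernels. Kernel of I - K: (I - K) u = u - u (v·u) = u - u = 0, so ker(I - K) = span{u} = span{(1, -3, -1, -3)} (it is exactly 1-dimensional because rank(I - K) = 3). Kernel of the adjoint: K is real, so (I - K)^* = I - K^T = I - v u^T, and (I - v u^T) v = v - v (u·v) = 0; hence ker((I - K)^*) = span{v} = span{(15, 3, -1, 2)}. Therefore (I - K) x = y is solvable iff <y, v> = 0, i.e. iff 15y_1 + 3y_2 - y_3 + 2y_4 = 0. When this holds, K y = u (v·y) = 0, so (I - K) y = y and x = y is a particular solution; the full solution set is the line x = y + c·u = y + c·(1, -3, -1, -3), c ∈ C.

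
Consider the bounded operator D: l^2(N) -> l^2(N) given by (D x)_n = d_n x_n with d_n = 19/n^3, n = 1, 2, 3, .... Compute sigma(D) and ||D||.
sigma(D) = {19/n^3 : n ≥ 1} ∪ {0}; ||D|| = 19

A bounded diagonal operator on l^2 with diagonal entries d_n has spectrum equal to the closure of {d_n : n ≥ 1}: every d_n is an eigenvalue (with eigenvector e_n), so {d_n} ⊂ sigma(D); the spectrum is closed, so its closure is too; and for lambda not in the closure, (D - lambda I) has bounded inverse (the diagonal entries 1/(d_n - lambda) are bounded). For our sequence d_n = 19/n^3, n = 1, 2, 3, ...:
  - {d_n} = {19/n^3 : n ≥ 1}; the only limit point is 0
  - closure = {19/n^3 : n ≥ 1} ∪ {0}
For the norm: a diagonal operator has ||D|| = sup_n |d_n|. Here d_n = 19/n^3 is positive and decreasing, so sup_n |d_n| = d_1 = 19. So ||D|| = 19.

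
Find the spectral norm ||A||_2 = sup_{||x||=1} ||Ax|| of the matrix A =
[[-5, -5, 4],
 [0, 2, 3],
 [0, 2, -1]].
||A||_2 ≈ 8.3135 (= sqrt(largest eigenvalue of A^T A))

||A||_2 = sigma_max(A) = sqrt(lambda_max(A^T A)). Form the symmetric matrix M = A^T A =
[[25, 25, -20],
 [25, 33, -16],
 [-20, -16, 26]].
Its characteristic polynomial (trace, sum of principal 2x2 minors, determinant of M give the coefficients) is
  p(λ) = det(λ I - M) = λ^3 - 84λ^2 + 1052λ - 1600.
No integer candidate from the rational root theorem (±divisors of 1600) is a root, so the roots are irrational. The cubic discriminant is Δ = 1834465792 > 0, so there are three distinct real roots. p(1) = -631 and p(2) = 176 have opposite signs, so a root lies in (1, 2); Newton's method refines it to λ ≈ 1.7642. p(13) = 77 and p(14) = -592 have opposite signs, so a root lies in (13, 14); Newton's method refines it to λ ≈ 13.1221. p(69) = -427 and p(70) = 3440 have opposite signs, so a root lies in (69, 70); Newton's method refines it to λ ≈ 69.1137. Check (Vieta): the three roots sum to 84, matching tr M = 84.
So the eigenvalues of A^T A are ≈ 1.7642, 13.1221, 69.1137 (all ≥ 0, as they must be for A^T A). The largest is λ_max ≈ 69.1137, hence ||A||_2 = sqrt(λ_max) ≈ 8.3135.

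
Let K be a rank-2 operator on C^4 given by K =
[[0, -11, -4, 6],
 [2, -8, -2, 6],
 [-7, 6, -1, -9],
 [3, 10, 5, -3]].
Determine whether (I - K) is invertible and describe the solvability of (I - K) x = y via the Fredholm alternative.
(I - K) is invertible (det(I - K) = 21 ≠ 0), so for every y in C^4 the equation (I - K) x = y has a unique solution.

K has rank 2 and factors as K = U V^T = u1 v1^T + u2 v2^T with u1 = (-2, -2, 3, 1), v1 = (-3, 1, -1, -3), u2 = (-3, -2, 1, 3), v2 = (2, 3, 2, 0) (multiplying out reproduces the displayed K). The nonzero eigenvalues of U V^T coincide with those of the 2 x 2 matrix G = V^T U = [[v1·u1, v1·u2], [v2·u1, v2·u2]] = [[-2, -3], [-4, -10]], and by the Sylvester determinant identity det(I_4 - U V^T) = det(I_2 - V^T U) = det([[3, 3], [4, 11]]) = (3)(11) - (3)(4) = 21. (Direct check: I - K =
[[1, 11, 4, -6],
 [-2, 9, 2, -6],
 [7, -6, 2, 9],
 [-3, -10, -5, 4]]
has determinant 21.) The finite-dimensional Fredholm alternative says: either (I - K) is invertible, or ker(I - K) ≠ {0} and then range(I - K) = ker((I - K)^*)^⊥, with dim ker(I - K) = dim ker((I - K)^*). Since det(I - K) ≠ 0, 1 is not an eigenvalue of K and ker(I - K) = {0}, so we are in the first case: for every y there is a unique x = (I - K)^(-1) y. (Explicitly, by the Woodbury identity, (I - U V^T)^(-1) = I + U (I_2 - G)^(-1) V^T.)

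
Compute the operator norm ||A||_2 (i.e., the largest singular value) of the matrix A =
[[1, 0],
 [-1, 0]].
||A||_2 = sqrt(2) ≈ 1.4142 (= sqrt(largest eigenvalue of A^T A))

||A||_2 = sigma_max(A) = sqrt(lambda_max(A^T A)). Form the symmetric matrix M = A^T A =
[[2, 0],
 [0, 0]].
Its characteristic polynomial (trace, determinant of M give the coefficients) is
  p(λ) = det(λ I - M) = λ^2 - 2λ.
For λ^2 - 2λ the discriminant is 4. It is a perfect square (2^2), so the roots are rational: λ = (2 ± 2)/2 = 2, 0.
So the eigenvalues of A^T A are ≈ 0, 2 (all ≥ 0, as they must be for A^T A). The largest is λ_max = 2, hence ||A||_2 = sqrt(λ_max) = sqrt(2) ≈ 1.4142.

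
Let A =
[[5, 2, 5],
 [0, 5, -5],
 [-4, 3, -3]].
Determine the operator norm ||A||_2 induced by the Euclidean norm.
||A||_2 ≈ 9.7668 (= sqrt(largest eigenvalue of A^T A))

||A||_2 = sigma_max(A) = sqrt(lambda_max(A^T A)). Form the symmetric matrix M = A^T A =
[[41, -2, 37],
 [-2, 38, -24],
 [37, -24, 59]].
Its characteristic polynomial (trace, sum of principal 2x2 minors, determinant of M give the coefficients) is
  p(λ) = det(λ I - M) = λ^3 - 138λ^2 + 4270λ - 19600.
No integer candidate from the rational root theorem (±divisors of 19600) is a root, so the roots are irrational. The cubic discriminant is Δ = 27287178800 > 0, so there are three distinct real roots. p(5) = -1575 and p(6) = 1268 have opposite signs, so a root lies in (5, 6); Newton's method refines it to λ ≈ 5.5434. p(37) = 121 and p(38) = -1740 have opposite signs, so a root lies in (37, 38); Newton's method refines it to λ ≈ 37.0659. p(95) = -2025 and p(96) = 3248 have opposite signs, so a root lies in (95, 96); Newton's method refines it to λ ≈ 95.3907. Check (Vieta): the three roots sum to 138, matching tr M = 138.
So the eigenvalues of A^T A are ≈ 5.5434, 37.0659, 95.3907 (all ≥ 0, as they must be for A^T A). The largest is λ_max ≈ 95.3907, hence ||A||_2 = sqrt(λ_max) ≈ 9.7668.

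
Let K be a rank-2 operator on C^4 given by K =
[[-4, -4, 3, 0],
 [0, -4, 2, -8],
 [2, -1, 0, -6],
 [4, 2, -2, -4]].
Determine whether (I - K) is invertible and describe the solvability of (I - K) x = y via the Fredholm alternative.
(I - K) is invertible (det(I - K) = 61 ≠ 0), so for every y in C^4 the equation (I - K) x = y has a unique solution.

K has rank 2 and factors as K = U V^T = u1 v1^T + u2 v2^T with u1 = (1, 2, 1, 0), v1 = (-2, -3, 2, -2), u2 = (-1, 2, 2, 2), v2 = (2, 1, -1, -2) (multiplying out reproduces the displayed K). The nonzero eigenvalues of U V^T coincide with those of the 2 x 2 matrix G = V^T U = [[v1·u1, v1·u2], [v2·u1, v2·u2]] = [[-6, -4], [3, -6]], and by the Sylvester determinant identity det(I_4 - U V^T) = det(I_2 - V^T U) = det([[7, 4], [-3, 7]]) = (7)(7) - (4)(-3) = 61. (Direct check: I - K =
[[5, 4, -3, 0],
 [0, 5, -2, 8],
 [-2, 1, 1, 6],
 [-4, -2, 2, 5]]
has determinant 61.) The finite-dimensional Fredholm alternative says: either (I - K) is invertible, or ker(I - K) ≠ {0} and then range(I - K) = ker((I - K)^*)^⊥, with dim ker(I - K) = dim ker((I - K)^*). Since det(I - K) ≠ 0, 1 is not an eigenvalue of K and ker(I - K) = {0}, so we are in the first case: for every y there is a unique x = (I - K)^(-1) y. (Explicitly, by the Woodbury identity, (I - U V^T)^(-1) = I + U (I_2 - G)^(-1) V^T.)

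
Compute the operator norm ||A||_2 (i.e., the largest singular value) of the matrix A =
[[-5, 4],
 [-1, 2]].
||A||_2 = sqrt((46 + sqrt(1972))/2) ≈ 6.7234 (= sqrt(largest eigenvalue of A^T A))

||A||_2 = sigma_max(A) = sqrt(lambda_max(A^T A)). Form the symmetric matrix M = A^T A =
[[26, -22],
 [-22, 20]].
Its characteristic polynomial (trace, determinant of M give the coefficients) is
  p(λ) = det(λ I - M) = λ^2 - 46λ + 36.
For λ^2 - 46λ + 36 the discriminant is 1972. It is nonnegative but not a perfect square, so the roots are real and irrational: λ = (46 ± sqrt(1972))/2 ≈ 45.2036, 0.7964.
So the eigenvalues of A^T A are ≈ 0.7964, 45.2036 (all ≥ 0, as they must be for A^T A). The largest is λ_max = (46 + sqrt(1972))/2 ≈ 45.2036, hence ||A||_2 = sqrt(λ_max) = sqrt((46 + sqrt(1972))/2) ≈ 6.7234.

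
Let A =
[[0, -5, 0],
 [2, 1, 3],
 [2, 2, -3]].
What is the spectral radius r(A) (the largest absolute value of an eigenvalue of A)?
r(A) ≈ 4.6083

The eigenvalues of A are the roots of its characteristic polynomial. With M = A (coefficients from the trace, the sum of principal 2x2 minors, and det A):
  p(λ) = det(λ I - M) = λ^3 + 2λ^2 + λ + 60.
No integer candidate from the rational root theorem (±divisors of 60) is a root, so the roots are irrational. The cubic discriminant is Δ = -96960 < 0, so there is one real root and a complex-conjugate pair. p(-5) = -20 and p(-4) = 24 have opposite signs, so a root lies in (-5, -4); Newton's method refines it to λ ≈ -4.6083. Dividing out (λ - (-4.6083)) leaves approximately λ^2 - 2.6083λ + 13.0199. For λ^2 - 2.6083λ + 13.0199 the discriminant is -45.2765. It is negative, so the remaining roots are the complex-conjugate pair λ ≈ 1.3042 ± 3.3644i. Their product equals the constant term, so |λ|^2 ≈ 13.0199 and |λ| ≈ 3.6083.
Thus the eigenvalues (to 4 decimals) are -4.6083 (modulus 4.6083); 1.3042 ± 3.3644i (modulus 3.6083). The spectral radius is the largest modulus: r(A) ≈ 4.6083. (Cross-check: r(A) ≤ ||A||_2 ≈ 5.6682; equality holds whenever A is normal, though it can also hold for some non-normal A.)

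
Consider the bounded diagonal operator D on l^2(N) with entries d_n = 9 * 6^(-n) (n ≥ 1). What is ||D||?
||D|| = 3/2 (attained at n = 1)

For D diagonal, ||D|| = sup_n |d_n|. The sequence d_n = 9 * 6^(-n) is positive and strictly decreasing (ratio 6^(-1) < 1), so the supremum is d_1 = 9/6 = 3/2. Hence ||D|| = 3/2.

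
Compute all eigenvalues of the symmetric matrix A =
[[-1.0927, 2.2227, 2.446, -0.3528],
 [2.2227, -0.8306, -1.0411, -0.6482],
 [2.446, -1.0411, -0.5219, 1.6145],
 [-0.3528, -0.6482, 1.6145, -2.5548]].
sigma(A) ≈ {-5, -3, 1, 2}

A is real symmetric, so its spectrum consists of real eigenvalues. Expanding the characteristic polynomial of the displayed matrix gives
  det(λ I - A) = p(λ) = λ^4 + (5)λ^3 + (-7)λ^2 + (-29)λ + (30).
Solving p(λ) = 0 yields eigenvalues ≈ -5, -3, 1, 2. (A is shown rounded to 4 decimals, so these recover the underlying integer eigenvalues to within that precision.)
Verification: the trace of A = -5 equals the sum of eigenvalues -5, and det(A) ≈ 30.0001 matches the eigenvalue product 30.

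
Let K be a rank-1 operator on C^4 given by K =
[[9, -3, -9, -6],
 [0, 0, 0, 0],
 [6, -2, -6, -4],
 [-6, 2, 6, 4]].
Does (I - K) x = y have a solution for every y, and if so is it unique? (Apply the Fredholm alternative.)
(I - K) is invertible (det(I - K) = -6 ≠ 0), so for every y in C^4 the equation (I - K) x = y has a unique solution.

K has rank 1, so it is an outer product K = u v^T: every row of K is a multiple of one row vector. Reading off the entries, u = (3, 0, 2, -2) and v = (3, -1, -3, -2) (row i of K equals u_i·v^T). A rank-one matrix u v^T satisfies K u = u (v·u) and kills the (3)-dimensional subspace v^⊥, so its characteristic polynomial is lambda^3 (lambda - v·u) with v·u = tr K = 7. Hence the eigenvalues of I - K are 1 (multiplicity 3) and 1 - (7) = -6, so det(I - K) = -6. (Direct check: I - K =
[[-8, 3, 9, 6],
 [0, 1, 0, 0],
 [-6, 2, 7, 4],
 [6, -2, -6, -3]]
has determinant -6.) The finite-dimensional Fredholm alternative says: either (I - K) is invertible, or ker(I - K) ≠ {0} and then range(I - K) = ker((I - K)^*)^⊥, with dim ker(I - K) = dim ker((I - K)^*). Since det(I - K) ≠ 0, 1 is not an eigenvalue of K and ker(I - K) = {0}, so we are in the first case: for every y there is a unique x = (I - K)^(-1) y. Explicitly, by the Sherman–Morrison formula, (I - u v^T)^(-1) = I + u v^T/(1 - v·u), i.e. (I - K)^(-1) = I + K/(-6).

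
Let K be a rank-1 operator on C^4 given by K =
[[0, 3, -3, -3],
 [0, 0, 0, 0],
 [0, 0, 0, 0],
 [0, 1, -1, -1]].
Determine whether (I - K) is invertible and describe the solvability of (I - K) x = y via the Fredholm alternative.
(I - K) is invertible (det(I - K) = 2 ≠ 0), so for every y in C^4 the equation (I - K) x = y has a unique solution.

K has rank 1, so it is an outer product K = u v^T: every row of K is a multiple of one row vector. Reading off the entries, u = (-3, 0, 0, -1) and v = (0, -1, 1, 1) (row i of K equals u_i·v^T). A rank-one matrix u v^T satisfies K u = u (v·u) and kills the (3)-dimensional subspace v^⊥, so its characteristic polynomial is lambda^3 (lambda - v·u) with v·u = tr K = -1. Hence the eigenvalues of I - K are 1 (multiplicity 3) and 1 - (-1) = 2, so det(I - K) = 2. (Direct check: I - K =
[[1, -3, 3, 3],
 [0, 1, 0, 0],
 [0, 0, 1, 0],
 [0, -1, 1, 2]]
has determinant 2.) The finite-dimensional Fredholm alternative says: either (I - K) is invertible, or ker(I - K) ≠ {0} and then range(I - K) = ker((I - K)^*)^⊥, with dim ker(I - K) = dim ker((I - K)^*). Since det(I - K) ≠ 0, 1 is not an eigenvalue of K and ker(I - K) = {0}, so we are in the first case: for every y there is a unique x = (I - K)^(-1) y. Explicitly, by the Sherman–Morrison formula, (I - u v^T)^(-1) = I + u v^T/(1 - v·u), i.e. (I - K)^(-1) = I + K/(2).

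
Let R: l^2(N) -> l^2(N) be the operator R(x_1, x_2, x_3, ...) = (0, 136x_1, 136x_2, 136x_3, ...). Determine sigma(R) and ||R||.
sigma(R) = closed disk {z in C : |z| ≤ 136}; ||R|| = 136

Note R = 136·U where U is the unit right shift (U x)_k = x_{k-1} (with x_0 := 0); so ||R|| = 136||U|| and sigma(R) = 136·sigma(U). ||R x||^2 = sum_{k≥1} |136x_k|^2 = 18496||x||^2, so ||R|| = 136 and sigma(R) ⊂ {|z| ≤ 136}. For any |lambda| < 136, the equation (R - lambda I) x = 0 forces x_1 = 0, then 136x_k = lambda x_{k+1} ⇒ x = 0, so R has no eigenvalues. But (R - lambda I) is not surjective for |lambda| < 136: solving (R - lambda I) x = e_1 would require x_n proportional to (lambda/136)^(-n), which is not in l^2. So every |lambda| < 136 lies in the residual spectrum. The boundary |lambda| = 136 is in the approximate point spectrum (the spectrum is closed). Hence sigma(R) is the closed disk of radius 136.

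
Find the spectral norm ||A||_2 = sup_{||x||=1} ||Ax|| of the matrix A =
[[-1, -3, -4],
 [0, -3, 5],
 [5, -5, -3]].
||A||_2 ≈ 8.4079 (= sqrt(largest eigenvalue of A^T A))

||A||_2 = sigma_max(A) = sqrt(lambda_max(A^T A)). Form the symmetric matrix M = A^T A =
[[26, -22, -11],
 [-22, 43, 12],
 [-11, 12, 50]].
Its characteristic polynomial (trace, sum of principal 2x2 minors, determinant of M give the coefficients) is
  p(λ) = det(λ I - M) = λ^3 - 119λ^2 + 3819λ - 28561.
No integer candidate from the rational root theorem (±divisors of 28561) is a root, so the roots are irrational. The cubic discriminant is Δ = 2831448400 > 0, so there are three distinct real roots. p(10) = -1271 and p(11) = 380 have opposite signs, so a root lies in (10, 11); Newton's method refines it to λ ≈ 10.7602. p(37) = 484 and p(38) = -403 have opposite signs, so a root lies in (37, 38); Newton's method refines it to λ ≈ 37.5475. p(70) = -1331 and p(71) = 620 have opposite signs, so a root lies in (70, 71); Newton's method refines it to λ ≈ 70.6923. Check (Vieta): the three roots sum to 119, matching tr M = 119.
So the eigenvalues of A^T A are ≈ 10.7602, 37.5475, 70.6923 (all ≥ 0, as they must be for A^T A). The largest is λ_max ≈ 70.6923, hence ||A||_2 = sqrt(λ_max) ≈ 8.4079.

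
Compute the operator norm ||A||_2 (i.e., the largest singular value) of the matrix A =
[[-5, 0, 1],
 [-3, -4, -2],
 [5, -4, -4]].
||A||_2 ≈ 8.626 (= sqrt(largest eigenvalue of A^T A))

||A||_2 = sigma_max(A) = sqrt(lambda_max(A^T A)). Form the symmetric matrix M = A^T A =
[[59, -8, -19],
 [-8, 32, 24],
 [-19, 24, 21]].
Its characteristic polynomial (trace, sum of principal 2x2 minors, determinant of M give the coefficients) is
  p(λ) = det(λ I - M) = λ^3 - 112λ^2 + 2798λ - 64.
No integer candidate from the rational root theorem (±divisors of 64) is a root, so the roots are irrational. The cubic discriminant is Δ = 10585780000 > 0, so there are three distinct real roots. p(0) = -64 and p(1) = 2623 have opposite signs, so a root lies in (0, 1); Newton's method refines it to λ ≈ 0.0229. p(37) = 787 and p(38) = -596 have opposite signs, so a root lies in (37, 38); Newton's method refines it to λ ≈ 37.569. p(74) = -1100 and p(75) = 1661 have opposite signs, so a root lies in (74, 75); Newton's method refines it to λ ≈ 74.4082. Check (Vieta): the three roots sum to 112, matching tr M = 112.
So the eigenvalues of A^T A are ≈ 0.0229, 37.569, 74.4082 (all ≥ 0, as they must be for A^T A). The largest is λ_max ≈ 74.4082, hence ||A||_2 = sqrt(λ_max) ≈ 8.626.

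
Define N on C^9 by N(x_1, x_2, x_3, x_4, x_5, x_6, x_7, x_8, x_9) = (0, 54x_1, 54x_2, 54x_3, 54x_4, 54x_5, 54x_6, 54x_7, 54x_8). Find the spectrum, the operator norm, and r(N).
sigma(N) = {0}; ||N|| = 54; r(N) = 0. (N is nilpotent with N^9 = 0.)

On C^9, N is a strictly lower-triangular matrix with 54 on the subdiagonal and zeros elsewhere, so its characteristic polynomial is lambda^9 and every eigenvalue is 0: sigma(N) = {0}. For the operator norm, N e_i = 54e_{i+1} for i = 1, ..., 8 and N e_9 = 0, so the singular values of N are 54 (with multiplicity 8) and 0; hence ||N|| = 54. The spectral radius r(N) = max|lambda| = 0. Note ||N|| > r(N) — characteristic of non-normal nilpotent operators. Indeed N^9 = 0.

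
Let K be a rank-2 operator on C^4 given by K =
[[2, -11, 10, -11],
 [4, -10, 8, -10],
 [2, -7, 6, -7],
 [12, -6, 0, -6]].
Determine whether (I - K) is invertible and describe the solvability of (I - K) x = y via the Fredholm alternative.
(I - K) is invertible (det(I - K) = 105 ≠ 0), so for every y in C^4 the equation (I - K) x = y has a unique solution.

K has rank 2 and factors as K = U V^T = u1 v1^T + u2 v2^T with u1 = (-2, -1, -1, 3), v1 = (2, 1, -2, 1), u2 = (3, 3, 2, 3), v2 = (2, -3, 2, -3) (multiplying out reproduces the displayed K). The nonzero eigenvalues of U V^T coincide with those of the 2 x 2 matrix G = V^T U = [[v1·u1, v1·u2], [v2·u1, v2·u2]] = [[0, 8], [-12, -8]], and by the Sylvester determinant identity det(I_4 - U V^T) = det(I_2 - V^T U) = det([[1, -8], [12, 9]]) = (1)(9) - (-8)(12) = 105. (Direct check: I - K =
[[-1, 11, -10, 11],
 [-4, 11, -8, 10],
 [-2, 7, -5, 7],
 [-12, 6, 0, 7]]
has determinant 105.) The finite-dimensional Fredholm alternative says: either (I - K) is invertible, or ker(I - K) ≠ {0} and then range(I - K) = ker((I - K)^*)^⊥, with dim ker(I - K) = dim ker((I - K)^*). Since det(I - K) ≠ 0, 1 is not an eigenvalue of K and ker(I - K) = {0}, so we are in the first case: for every y there is a unique x = (I - K)^(-1) y. (Explicitly, by the Woodbury identity, (I - U V^T)^(-1) = I + U (I_2 - G)^(-1) V^T.)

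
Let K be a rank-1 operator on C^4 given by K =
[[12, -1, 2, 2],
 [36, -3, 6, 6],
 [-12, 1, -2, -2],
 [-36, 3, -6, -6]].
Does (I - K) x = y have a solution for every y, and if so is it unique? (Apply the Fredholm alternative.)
(I - K) is singular (det(I - K) = 0, i.e. 1 ∈ sigma(K)). (I - K) x = y is solvable iff y ⊥ ker((I - K)^*) = span{(12, -1, 2, 2)}, i.e. iff 12y_1 - y_2 + 2y_3 + 2y_4 = 0. When solvable, the solutions are x = y + c·(1, 3, -1, -3), c arbitrary (ker(I - K) = span{(1, 3, -1, -3)}, dimension 1).

K has rank 1, so it is an outer product K = u v^T: every row of K is a multiple of one row vector. Reading off the entries, u = (1, 3, -1, -3) and v = (12, -1, 2, 2) (row i of K equals u_i·v^T). A rank-one matrix u v^T satisfies K u = u (v·u) and kills the (3)-dimensional subspace v^⊥, so its characteristic polynomial is lambda^3 (lambda - v·u) with v·u = tr K = 1. Hence the eigenvalues of I - K are 1 (multiplicity 3) and 1 - (1) = 0, so det(I - K) = 0. (Direct check: I - K =
[[-11, 1, -2, -2],
 [-36, 4, -6, -6],
 [12, -1, 3, 2],
 [36, -3, 6, 7]]
has determinant 0.) So 1 is an eigenvalue of K and (I - K) is not invertible. The finite-dimensional Fredholm alternative says: either (I - K) is invertible, or ker(I - K) ≠ {0} and then range(I - K) = ker((I - K)^*)^⊥, with dim ker(I - K) = dim ker((I - K)^*). We are in the second case, so we need both kernels. Kernel of I - K: (I - K) u = u - u (v·u) = u - u = 0, so ker(I - K) = span{u} = span{(1, 3, -1, -3)} (it is exactly 1-dimensional because rank(I - K) = 3). Kernel of the adjoint: K is real, so (I - K)^* = I - K^T = I - v u^T, and (I - v u^T) v = v - v (u·v) = 0; hence ker((I - K)^*) = span{v} = span{(12, -1, 2, 2)}. Therefore (I - K) x = y is solvable iff <y, v> = 0, i.e. iff 12y_1 - y_2 + 2y_3 + 2y_4 = 0. When this holds, K y = u (v·y) = 0, so (I - K) y = y and x = y is a particular solution; the full solution set is the line x = y + c·u = y + c·(1, 3, -1, -3), c ∈ C.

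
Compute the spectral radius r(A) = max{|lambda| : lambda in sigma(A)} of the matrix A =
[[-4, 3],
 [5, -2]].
r(A) = 7

The eigenvalues of A are the roots of its characteristic polynomial. With M = A (coefficients from the trace and determinant):
  p(λ) = det(λ I - M) = λ^2 + 6λ - 7.
For λ^2 + 6λ - 7 the discriminant is 64. It is a perfect square (8^2), so the roots are rational: λ = (-6 ± 8)/2 = 1, -7.
Thus the eigenvalues (to 4 decimals) are 1 (modulus 1); -7 (modulus 7). The spectral radius is the largest modulus: r(A) = 7. (Cross-check: r(A) ≤ ||A||_2 ≈ 7.2854; equality holds whenever A is normal, though it can also hold for some non-normal A.)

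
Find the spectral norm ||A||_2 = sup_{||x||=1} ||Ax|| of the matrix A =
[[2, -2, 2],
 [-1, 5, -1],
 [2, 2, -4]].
||A||_2 ≈ 6.7219 (= sqrt(largest eigenvalue of A^T A))

||A||_2 = sigma_max(A) = sqrt(lambda_max(A^T A)). Form the symmetric matrix M = A^T A =
[[9, -5, -3],
 [-5, 33, -17],
 [-3, -17, 21]].
Its characteristic polynomial (trace, sum of principal 2x2 minors, determinant of M give the coefficients) is
  p(λ) = det(λ I - M) = λ^3 - 63λ^2 + 856λ - 2304.
No integer candidate from the rational root theorem (±divisors of 2304) is a root, so the roots are irrational. The cubic discriminant is Δ = 188082752 > 0, so there are three distinct real roots. p(3) = -276 and p(4) = 176 have opposite signs, so a root lies in (3, 4); Newton's method refines it to λ ≈ 3.5824. p(14) = 76 and p(15) = -264 have opposite signs, so a root lies in (14, 15); Newton's method refines it to λ ≈ 14.2339. p(45) = -234 and p(46) = 1100 have opposite signs, so a root lies in (45, 46); Newton's method refines it to λ ≈ 45.1836. Check (Vieta): the three roots sum to 63, matching tr M = 63.
So the eigenvalues of A^T A are ≈ 3.5824, 14.2339, 45.1836 (all ≥ 0, as they must be for A^T A). The largest is λ_max ≈ 45.1836, hence ||A||_2 = sqrt(λ_max) ≈ 6.7219.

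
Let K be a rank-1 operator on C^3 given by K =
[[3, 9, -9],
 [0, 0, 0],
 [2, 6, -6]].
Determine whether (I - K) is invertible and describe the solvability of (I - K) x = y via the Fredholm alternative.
(I - K) is invertible (det(I - K) = 4 ≠ 0), so for every y in C^3 the equation (I - K) x = y has a unique solution.

K has rank 1, so it is an outer product K = u v^T: every row of K is a multiple of one row vector. Reading off the entries, u = (-3, 0, -2) and v = (-1, -3, 3) (row i of K equals u_i·v^T). A rank-one matrix u v^T satisfies K u = u (v·u) and kills the (2)-dimensional subspace v^⊥, so its characteristic polynomial is lambda^2 (lambda - v·u) with v·u = tr K = -3. Hence the eigenvalues of I - K are 1 (multiplicity 2) and 1 - (-3) = 4, so det(I - K) = 4. (Direct check: I - K =
[[-2, -9, 9],
 [0, 1, 0],
 [-2, -6, 7]]
has determinant 4.) The finite-dimensional Fredholm alternative says: either (I - K) is invertible, or ker(I - K) ≠ {0} and then range(I - K) = ker((I - K)^*)^⊥, with dim ker(I - K) = dim ker((I - K)^*). Since det(I - K) ≠ 0, 1 is not an eigenvalue of K and ker(I - K) = {0}, so we are in the first case: for every y there is a unique x = (I - K)^(-1) y. Explicitly, by the Sherman–Morrison formula, (I - u v^T)^(-1) = I + u v^T/(1 - v·u), i.e. (I - K)^(-1) = I + K/(4).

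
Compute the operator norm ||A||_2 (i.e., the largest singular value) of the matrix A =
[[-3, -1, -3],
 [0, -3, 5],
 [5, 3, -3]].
||A||_2 ≈ 7.933 (= sqrt(largest eigenvalue of A^T A))

||A||_2 = sigma_max(A) = sqrt(lambda_max(A^T A)). Form the symmetric matrix M = A^T A =
[[34, 18, -6],
 [18, 19, -21],
 [-6, -21, 43]].
Its characteristic polynomial (trace, sum of principal 2x2 minors, determinant of M give the coefficients) is
  p(λ) = det(λ I - M) = λ^3 - 96λ^2 + 2124λ - 2704.
No integer candidate from the rational root theorem (±divisors of 2704) is a root, so the roots are irrational. The cubic discriminant is Δ = 3405888000 > 0, so there are three distinct real roots. p(1) = -675 and p(2) = 1168 have opposite signs, so a root lies in (1, 2); Newton's method refines it to λ ≈ 1.3549. p(31) = 675 and p(32) = -272 have opposite signs, so a root lies in (31, 32); Newton's method refines it to λ ≈ 31.7131. p(62) = -1712 and p(63) = 131 have opposite signs, so a root lies in (62, 63); Newton's method refines it to λ ≈ 62.9321. Check (Vieta): the three roots sum to 96, matching tr M = 96.
So the eigenvalues of A^T A are ≈ 1.3549, 31.7131, 62.9321 (all ≥ 0, as they must be for A^T A). The largest is λ_max ≈ 62.9321, hence ||A||_2 = sqrt(λ_max) ≈ 7.933.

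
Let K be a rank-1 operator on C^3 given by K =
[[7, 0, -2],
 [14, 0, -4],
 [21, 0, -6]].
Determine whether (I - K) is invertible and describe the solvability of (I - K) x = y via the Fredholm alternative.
(I - K) is singular (det(I - K) = 0, i.e. 1 ∈ sigma(K)). (I - K) x = y is solvable iff y ⊥ ker((I - K)^*) = span{(7, 0, -2)}, i.e. iff 7y_1 - 2y_3 = 0. When solvable, the solutions are x = y + c·(1, 2, 3), c arbitrary (ker(I - K) = span{(1, 2, 3)}, dimension 1).

K has rank 1, so it is an outer product K = u v^T: every row of K is a multiple of one row vector. Reading off the entries, u = (1, 2, 3) and v = (7, 0, -2) (row i of K equals u_i·v^T). A rank-one matrix u v^T satisfies K u = u (v·u) and kills the (2)-dimensional subspace v^⊥, so its characteristic polynomial is lambda^2 (lambda - v·u) with v·u = tr K = 1. Hence the eigenvalues of I - K are 1 (multiplicity 2) and 1 - (1) = 0, so det(I - K) = 0. (Direct check: I - K =
[[-6, 0, 2],
 [-14, 1, 4],
 [-21, 0, 7]]
has determinant 0.) So 1 is an eigenvalue of K and (I - K) is not invertible. The finite-dimensional Fredholm alternative says: either (I - K) is invertible, or ker(I - K) ≠ {0} and then range(I - K) = ker((I - K)^*)^⊥, with dim ker(I - K) = dim ker((I - K)^*). We are in the second case, so we need both kernels. Kernel of I - K: (I - K) u = u - u (v·u) = u - u = 0, so ker(I - K) = span{u} = span{(1, 2, 3)} (it is exactly 1-dimensional because rank(I - K) = 2). Kernel of the adjoint: K is real, so (I - K)^* = I - K^T = I - v u^T, and (I - v u^T) v = v - v (u·v) = 0; hence ker((I - K)^*) = span{v} = span{(7, 0, -2)}. Therefore (I - K) x = y is solvable iff <y, v> = 0, i.e. iff 7y_1 - 2y_3 = 0. When this holds, K y = u (v·y) = 0, so (I - K) y = y and x = y is a particular solution; the full solution set is the line x = y + c·u = y + c·(1, 2, 3), c ∈ C.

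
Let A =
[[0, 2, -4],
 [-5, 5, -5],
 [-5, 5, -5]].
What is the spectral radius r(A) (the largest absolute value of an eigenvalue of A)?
r(A) = sqrt(40)/2 ≈ 3.1623

The eigenvalues of A are the roots of its characteristic polynomial. With M = A (coefficients from the trace, the sum of principal 2x2 minors, and det A):
  p(λ) = det(λ I - M) = λ^3 - 10λ.
The constant term is 0, so λ = 0 is a root. Dividing out λ leaves p(λ) = λ(λ^2 - 10). For λ^2 - 10 the discriminant is 40. It is nonnegative but not a perfect square, so the roots are real and irrational: λ = ± sqrt(40)/2 ≈ 3.1623, -3.1623.
Thus the eigenvalues (to 4 decimals) are 3.1623 (modulus 3.1623); -3.1623 (modulus 3.1623); 0 (modulus 0). The spectral radius is the largest modulus: r(A) = sqrt(40)/2 ≈ 3.1623. (Cross-check: r(A) ≤ ||A||_2 ≈ 12.7523; equality holds whenever A is normal, though it can also hold for some non-normal A.)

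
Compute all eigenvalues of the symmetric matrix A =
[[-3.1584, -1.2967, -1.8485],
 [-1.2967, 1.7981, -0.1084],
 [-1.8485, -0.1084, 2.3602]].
sigma(A) ≈ {-4, 2, 3}

A is real symmetric, so its spectrum consists of real eigenvalues. Expanding the characteristic polynomial of the displayed matrix gives
  det(λ I - A) = p(λ) = λ^3 + (-1)λ^2 + (-14)λ + (23.9989).
Solving p(λ) = 0 yields eigenvalues ≈ -4, 2, 3. (A is shown rounded to 4 decimals, so these recover the underlying integer eigenvalues to within that precision.)
Verification: the trace of A = 1 equals the sum of eigenvalues 1, and det(A) ≈ -23.9989 matches the eigenvalue product -24.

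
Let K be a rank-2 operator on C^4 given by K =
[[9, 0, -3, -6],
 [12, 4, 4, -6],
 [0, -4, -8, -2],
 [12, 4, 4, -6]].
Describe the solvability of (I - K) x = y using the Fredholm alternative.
(I - K) is invertible (det(I - K) = 24 ≠ 0), so for every y in C^4 the equation (I - K) x = y has a unique solution.

K has rank 2 and factors as K = U V^T = u1 v1^T + u2 v2^T with u1 = (3, 2, 2, 2), v1 = (3, 0, -1, -2), u2 = (0, 2, -2, 2), v2 = (3, 2, 3, -1) (multiplying out reproduces the displayed K). The nonzero eigenvalues of U V^T coincide with those of the 2 x 2 matrix G = V^T U = [[v1·u1, v1·u2], [v2·u1, v2·u2]] = [[3, -2], [17, -4]], and by the Sylvester determinant identity det(I_4 - U V^T) = det(I_2 - V^T U) = det([[-2, 2], [-17, 5]]) = (-2)(5) - (2)(-17) = 24. (Direct check: I - K =
[[-8, 0, 3, 6],
 [-12, -3, -4, 6],
 [0, 4, 9, 2],
 [-12, -4, -4, 7]]
has determinant 24.) The finite-dimensional Fredholm alternative says: either (I - K) is invertible, or ker(I - K) ≠ {0} and then range(I - K) = ker((I - K)^*)^⊥, with dim ker(I - K) = dim ker((I - K)^*). Since det(I - K) ≠ 0, 1 is not an eigenvalue of K and ker(I - K) = {0}, so we are in the first case: for every y there is a unique x = (I - K)^(-1) y. (Explicitly, by the Woodbury identity, (I - U V^T)^(-1) = I + U (I_2 - G)^(-1) V^T.)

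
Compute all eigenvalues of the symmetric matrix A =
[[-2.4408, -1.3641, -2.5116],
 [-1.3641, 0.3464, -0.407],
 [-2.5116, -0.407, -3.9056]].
sigma(A) ≈ {-6, -1, 1}

A is real symmetric, so its spectrum consists of real eigenvalues. Expanding the characteristic polynomial of the displayed matrix gives
  det(λ I - A) = p(λ) = λ^3 + (6)λ^2 + (-1)λ + (-6).
Solving p(λ) = 0 yields eigenvalues ≈ -6, -1, 1. (A is shown rounded to 4 decimals, so these recover the underlying integer eigenvalues to within that precision.)
Verification: the trace of A = -6 equals the sum of eigenvalues -6, and det(A) ≈ 5.9999 matches the eigenvalue product 6.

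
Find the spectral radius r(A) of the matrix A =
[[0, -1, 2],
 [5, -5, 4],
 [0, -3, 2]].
r(A) ≈ 2.936

The eigenvalues of A are the roots of its characteristic polynomial. With M = A (coefficients from the trace, the sum of principal 2x2 minors, and det A):
  p(λ) = det(λ I - M) = λ^3 + 3λ^2 + 7λ + 20.
No integer candidate from the rational root theorem (±divisors of 20) is a root, so the roots are irrational. The cubic discriminant is Δ = -6331 < 0, so there is one real root and a complex-conjugate pair. p(-3) = -1 and p(-2) = 10 have opposite signs, so a root lies in (-3, -2); Newton's method refines it to λ ≈ -2.936. Dividing out (λ - (-2.936)) leaves approximately λ^2 + 0.064λ + 6.812. For λ^2 + 0.064λ + 6.812 the discriminant is -27.244. It is negative, so the remaining roots are the complex-conjugate pair λ ≈ -0.032 ± 2.6098i. Their product equals the constant term, so |λ|^2 ≈ 6.812 and |λ| ≈ 2.61.
Thus the eigenvalues (to 4 decimals) are -2.936 (modulus 2.936); -0.032 ± 2.6098i (modulus 2.61). The spectral radius is the largest modulus: r(A) ≈ 2.936. (Cross-check: r(A) ≤ ||A||_2 ≈ 8.8057; equality holds whenever A is normal, though it can also hold for some non-normal A.)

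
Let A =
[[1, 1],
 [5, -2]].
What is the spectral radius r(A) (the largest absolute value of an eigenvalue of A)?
r(A) = (1 + sqrt(29))/2 ≈ 3.1926

The eigenvalues of A are the roots of its characteristic polynomial. With M = A (coefficients from the trace and determinant):
  p(λ) = det(λ I - M) = λ^2 + λ - 7.
For λ^2 + λ - 7 the discriminant is 29. It is nonnegative but not a perfect square, so the roots are real and irrational: λ = (-1 ± sqrt(29))/2 ≈ 2.1926, -3.1926.
Thus the eigenvalues (to 4 decimals) are 2.1926 (modulus 2.1926); -3.1926 (modulus 3.1926). The spectral radius is the largest modulus: r(A) = (1 + sqrt(29))/2 ≈ 3.1926. (Cross-check: r(A) ≤ ||A||_2 ≈ 5.4157; equality holds whenever A is normal, though it can also hold for some non-normal A.)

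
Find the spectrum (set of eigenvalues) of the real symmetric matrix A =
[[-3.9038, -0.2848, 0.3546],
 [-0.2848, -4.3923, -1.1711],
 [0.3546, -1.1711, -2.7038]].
sigma(A) ≈ {-5, -4, -2}

A is real symmetric, so its spectrum consists of real eigenvalues. Expanding the characteristic polynomial of the displayed matrix gives
  det(λ I - A) = p(λ) = λ^3 + (11)λ^2 + (38)λ + (40).
Solving p(λ) = 0 yields eigenvalues ≈ -5, -4, -2. (A is shown rounded to 4 decimals, so these recover the underlying integer eigenvalues to within that precision.)
Verification: the trace of A = -11 equals the sum of eigenvalues -11, and det(A) ≈ -39.9990 matches the eigenvalue product -40.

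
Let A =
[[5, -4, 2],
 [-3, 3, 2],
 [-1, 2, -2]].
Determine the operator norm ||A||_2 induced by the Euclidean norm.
||A||_2 ≈ 8.032 (= sqrt(largest eigenvalue of A^T A))

||A||_2 = sigma_max(A) = sqrt(lambda_max(A^T A)). Form the symmetric matrix M = A^T A =
[[35, -31, 6],
 [-31, 29, -6],
 [6, -6, 12]].
Its characteristic polynomial (trace, sum of principal 2x2 minors, determinant of M give the coefficients) is
  p(λ) = det(λ I - M) = λ^3 - 76λ^2 + 750λ - 576.
No integer candidate from the rational root theorem (±divisors of 576) is a root, so the roots are irrational. The cubic discriminant is Δ = 1132117344 > 0, so there are three distinct real roots. p(0) = -576 and p(1) = 99 have opposite signs, so a root lies in (0, 1); Newton's method refines it to λ ≈ 0.8385. p(10) = 324 and p(11) = -191 have opposite signs, so a root lies in (10, 11); Newton's method refines it to λ ≈ 10.6488. p(64) = -1728 and p(65) = 1699 have opposite signs, so a root lies in (64, 65); Newton's method refines it to λ ≈ 64.5128. Check (Vieta): the three roots sum to 76, matching tr M = 76.
So the eigenvalues of A^T A are ≈ 0.8385, 10.6488, 64.5128 (all ≥ 0, as they must be for A^T A). The largest is λ_max ≈ 64.5128, hence ||A||_2 = sqrt(λ_max) ≈ 8.032.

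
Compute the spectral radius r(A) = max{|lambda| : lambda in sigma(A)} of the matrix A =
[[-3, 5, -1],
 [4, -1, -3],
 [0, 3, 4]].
r(A) ≈ 6.3843

The eigenvalues of A are the roots of its characteristic polynomial. With M = A (coefficients from the trace, the sum of principal 2x2 minors, and det A):
  p(λ) = det(λ I - M) = λ^3 - 24λ + 107.
No integer candidate from the rational root theorem (±divisors of 107) is a root, so the roots are irrational. The cubic discriminant is Δ = -253827 < 0, so there is one real root and a complex-conjugate pair. p(-7) = -68 and p(-6) = 35 have opposite signs, so a root lies in (-7, -6); Newton's method refines it to λ ≈ -6.3843. Dividing out (λ - (-6.3843)) leaves approximately λ^2 - 6.3843λ + 16.7598. For λ^2 - 6.3843λ + 16.7598 the discriminant is -26.2793. It is negative, so the remaining roots are the complex-conjugate pair λ ≈ 3.1922 ± 2.5632i. Their product equals the constant term, so |λ|^2 ≈ 16.7598 and |λ| ≈ 4.0939.
Thus the eigenvalues (to 4 decimals) are -6.3843 (modulus 6.3843); 3.1922 ± 2.5632i (modulus 4.0939). The spectral radius is the largest modulus: r(A) ≈ 6.3843. (Cross-check: r(A) ≤ ||A||_2 ≈ 7.4638; equality holds whenever A is normal, though it can also hold for some non-normal A.)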